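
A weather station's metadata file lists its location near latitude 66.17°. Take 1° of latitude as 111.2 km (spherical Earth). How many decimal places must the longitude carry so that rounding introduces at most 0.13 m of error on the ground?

6 decimal places

At 66.17° one degree of longitude covers 111200 × cos 66.17° ≈ 111200 × 0.4040 ≈ 44927.5 m.
N decimal places → at most half a unit in the last place, 0.5 × 10⁻ᴺ° = 44927.5/2 × 10⁻ᴺ m.
Setting 22463.8 × 10⁻ᴺ ≤ 0.13 gives 10ᴺ ≥ 1.728e+05, i.e. N ≥ 5.24.
N = 5 would give 0.225 m (too coarse); N = 6 gives 0.0225 m ≤ 0.13 m.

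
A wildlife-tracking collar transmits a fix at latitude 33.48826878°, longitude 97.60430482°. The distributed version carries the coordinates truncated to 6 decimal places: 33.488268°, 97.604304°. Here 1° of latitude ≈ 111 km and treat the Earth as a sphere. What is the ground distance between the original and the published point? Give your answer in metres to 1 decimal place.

Δlat = 33.48826878 − 33.488268 = +0.00000078°; Δlon = 97.60430482 − 97.604304 = +0.00000082°.
N–S: 0.00000078° × 111000 m/° = 0.08658 m.
East–west at this latitude: 0.00000082° × 111000 × cos 33.4883° ≈ 0.00000082 × 92573.9 = 0.0759106 m.
Distance: √(0.08658² + 0.0759106²) ≈ 0.115146 m.

0.1 metres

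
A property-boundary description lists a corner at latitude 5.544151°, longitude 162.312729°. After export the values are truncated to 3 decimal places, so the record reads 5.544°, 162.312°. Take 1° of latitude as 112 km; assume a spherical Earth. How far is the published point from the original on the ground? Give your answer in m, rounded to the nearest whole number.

Δlat = 5.544151 − 5.544 = +0.000151°; Δlon = 162.312729 − 162.312 = +0.000729°.
N–S: 0.000151° × 112000 m/° = 16.912 m.
East–west at this latitude: 0.000729° × 112000 × cos 5.544° ≈ 0.000729 × 111476 = 81.2661 m.
Combined displacement = (16.912² + 81.2661²)^½ ≈ 83.0072 m.

83 m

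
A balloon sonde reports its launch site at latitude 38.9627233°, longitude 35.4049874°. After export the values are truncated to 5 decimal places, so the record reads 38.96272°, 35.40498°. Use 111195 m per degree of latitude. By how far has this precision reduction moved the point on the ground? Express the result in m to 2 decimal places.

0.74 m

The latitude changed by +0.0000033° and the longitude by +0.0000074°.
N–S: 0.0000033° × 111195 m/° = 0.366944 m.
E–W at 38.9627°: 0.0000074° × 111195 × cos 38.9627° = 0.0000074 × 111195 × 0.7776 ≈ 0.639806 m.
Hypotenuse of the two orthogonal shifts: √(0.366944² + 0.639806²) = 0.737563 m.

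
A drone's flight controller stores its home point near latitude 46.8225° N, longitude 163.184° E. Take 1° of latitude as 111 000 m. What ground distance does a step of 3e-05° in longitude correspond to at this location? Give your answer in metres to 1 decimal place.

2.3 metres

3e-05° of longitude at 46.8225° is 3e-05 × 111000 × cos 46.8225° ≈ 3e-05 × 75952.9 = 2.27859 m.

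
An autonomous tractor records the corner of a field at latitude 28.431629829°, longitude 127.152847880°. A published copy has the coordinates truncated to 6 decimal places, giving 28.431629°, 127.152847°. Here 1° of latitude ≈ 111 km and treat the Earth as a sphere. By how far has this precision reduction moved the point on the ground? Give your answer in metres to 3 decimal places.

0.126 metres

The latitude changed by +0.000000829° and the longitude by +0.000000880°.
North–south shift: 0.000000829 × 111000 = 0.092019 m.
E–W at 28.4316°: 0.000000880° × 111000 × cos 28.4316° = 0.000000880 × 111000 × 0.8794 ≈ 0.0858984 m.
Hypotenuse of the two orthogonal shifts: √(0.092019² + 0.0858984²) = 0.125881 m.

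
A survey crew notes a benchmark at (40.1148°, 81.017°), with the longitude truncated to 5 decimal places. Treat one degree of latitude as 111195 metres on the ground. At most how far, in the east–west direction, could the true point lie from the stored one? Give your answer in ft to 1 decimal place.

2.8 ft

Truncating at 5 decimal places can drop up to a full unit in the last place, so the longitude may be off by as much as 1e-05°.
One degree of longitude at 40.1148° is 111195 × cos 40.1148° ≈ 111195 × 0.7648 = 85036.9 m.
Maximum E–W displacement: 1e-05 × 85036.9 = 0.850369 m.
In feet: 0.850369 m ÷ 0.3048 ≈ 2.7899 ft.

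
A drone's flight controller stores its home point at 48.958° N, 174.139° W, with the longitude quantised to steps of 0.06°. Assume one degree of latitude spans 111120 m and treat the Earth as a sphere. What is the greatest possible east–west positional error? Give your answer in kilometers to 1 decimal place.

With a 0.06° grid the true value lies within half a step, ±0.06°/2 = ±0.03°, of the stored one.
At latitude 48.958° a degree of longitude spans 111120 m × cos 48.958° = 111120 × 0.6566 ≈ 72962.7 m.
So at most 0.03° × 72962.7 ≈ 2188.88 m east–west.
That is 2188.88 m = 2.1889 km.

2.2 kilometers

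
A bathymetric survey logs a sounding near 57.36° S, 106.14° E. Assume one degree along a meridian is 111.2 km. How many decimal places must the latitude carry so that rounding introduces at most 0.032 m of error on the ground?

7 decimal places

One degree of latitude covers 111200 m.
With N decimal places the half-ulp bound is 0.5·10⁻ᴺ°, or 0.5·10⁻ᴺ × 111200 m on the ground.
Setting 55600 × 10⁻ᴺ ≤ 0.032 gives 10ᴺ ≥ 1.738e+06, i.e. N ≥ 6.24.
At 6 places the error can reach 0.0556 m, but 7 places keeps it to 0.00556 m.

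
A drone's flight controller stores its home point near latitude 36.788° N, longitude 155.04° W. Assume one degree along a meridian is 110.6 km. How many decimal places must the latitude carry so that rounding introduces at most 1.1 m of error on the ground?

One degree of latitude covers 110600 m.
N decimal places → at most half a unit in the last place, 0.5 × 10⁻ᴺ° = 110600/2 × 10⁻ᴺ m.
Setting 55300 × 10⁻ᴺ ≤ 1.1 gives 10ᴺ ≥ 5.027e+04, i.e. N ≥ 4.70.
N = 4 would give 5.53 m (too coarse); N = 5 gives 0.553 m ≤ 1.1 m.

5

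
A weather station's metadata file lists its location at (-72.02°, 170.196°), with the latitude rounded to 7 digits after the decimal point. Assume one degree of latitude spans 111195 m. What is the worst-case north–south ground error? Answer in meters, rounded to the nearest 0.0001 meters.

Rounding to 7 decimal places leaves the latitude within ±5e-08° of the true value.
Along the meridian that is 5e-08° × 111195 m/° = 0.00555975 m.

0.0056 meters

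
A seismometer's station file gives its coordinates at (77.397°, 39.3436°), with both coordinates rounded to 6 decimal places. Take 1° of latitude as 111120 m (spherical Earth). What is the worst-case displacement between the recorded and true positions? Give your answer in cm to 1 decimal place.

Rounding to 6 decimal places leaves each coordinate within ±5e-07° of the true value.
N–S: 5e-07° × 111120 m/° = 0.05556 m.
Longitude error → 5e-07 × 111120 × cos 77.397° = 5e-07 × 111120 × 0.2182 ≈ 0.0121229 m.
Worst case both components are at the extreme and orthogonal: √(0.05556² + 0.0121229²) ≈ 0.0568672 m.
That is 0.0568672 m = 5.6867 cm.

5.7 cm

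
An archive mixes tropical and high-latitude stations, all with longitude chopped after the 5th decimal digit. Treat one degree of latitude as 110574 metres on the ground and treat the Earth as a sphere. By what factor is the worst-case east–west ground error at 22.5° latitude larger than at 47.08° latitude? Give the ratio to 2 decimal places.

Truncating at 5 decimal places can drop up to a full unit in the last place, so the longitude may be off by as much as 1e-05°.
Error at 22.5° = 1e-05° × 110574 × cos 22.5° ≈ 1.1057 × 0.9239 = 1.0216 m.
At 47.08°: 1e-05° × 110574 × cos 47.08° = 1e-05 × 110574 × 0.6810 ≈ 0.75298 m.
The ratio reduces to cos 22.5° / cos 47.08° = 0.9239/0.6810 ≈ 1.3567.

1.36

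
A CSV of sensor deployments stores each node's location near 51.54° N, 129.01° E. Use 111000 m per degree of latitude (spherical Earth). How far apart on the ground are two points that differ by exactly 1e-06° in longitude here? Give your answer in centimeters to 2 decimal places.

6.90 centimeters

1e-06° of longitude at 51.54° is 1e-06 × 111000 × cos 51.54° ≈ 1e-06 × 69038.5 = 0.0690385 m.
That is 0.0690385 m = 6.9038 cm.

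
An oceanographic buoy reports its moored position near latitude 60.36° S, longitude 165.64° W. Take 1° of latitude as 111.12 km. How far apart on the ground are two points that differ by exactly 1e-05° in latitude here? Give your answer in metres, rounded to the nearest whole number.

1 metres

1e-05° × 111120 m/° = 1.1112 m.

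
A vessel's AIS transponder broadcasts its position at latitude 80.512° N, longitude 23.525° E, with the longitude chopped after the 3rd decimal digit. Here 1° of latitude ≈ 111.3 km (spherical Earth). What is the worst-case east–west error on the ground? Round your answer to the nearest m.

18 m

Truncating at 3 decimal places can drop up to a full unit in the last place, so the longitude may be off by as much as 0.001°.
At latitude 80.512° a degree of longitude spans 111300 m × cos 80.512° = 111300 × 0.1648 ≈ 18346.8 m.
So at most 0.001° × 18346.8 ≈ 18.3468 m east–west.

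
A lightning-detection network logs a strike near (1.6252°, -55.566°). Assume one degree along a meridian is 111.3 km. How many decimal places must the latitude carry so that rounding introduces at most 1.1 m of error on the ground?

5 decimal places

One degree of latitude covers 111300 m.
N decimal places → at most half a unit in the last place, 0.5 × 10⁻ᴺ° = 111300/2 × 10⁻ᴺ m.
Setting 55650 × 10⁻ᴺ ≤ 1.1 gives 10ᴺ ≥ 5.059e+04, i.e. N ≥ 4.70.
So 5 decimal places suffice (0.556 m); 4 would allow up to 5.57 m.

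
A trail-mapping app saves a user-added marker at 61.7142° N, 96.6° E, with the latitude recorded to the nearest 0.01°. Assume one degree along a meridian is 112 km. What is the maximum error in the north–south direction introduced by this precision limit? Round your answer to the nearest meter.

Rounding to 2 decimal places leaves the latitude within ±0.005° of the true value.
North–south distance: 0.005° × 112000 m/° = 560 m.

560 meters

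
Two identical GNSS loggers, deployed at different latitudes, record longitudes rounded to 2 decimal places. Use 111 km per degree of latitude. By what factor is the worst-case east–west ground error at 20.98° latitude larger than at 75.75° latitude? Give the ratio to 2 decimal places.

3.79

Rounding to 2 decimal places leaves the longitude within ±0.005° of the true value.
Error at 20.98° = 0.005° × 111000 × cos 20.98° ≈ 555 × 0.9337 = 518.21 m.
Error at 75.75° = 0.005° × 111000 × cos 75.75° ≈ 555 × 0.2462 = 136.62 m.
Ratio: 518.21 / 136.62 = cos 20.98° / cos 75.75° ≈ 3.7932.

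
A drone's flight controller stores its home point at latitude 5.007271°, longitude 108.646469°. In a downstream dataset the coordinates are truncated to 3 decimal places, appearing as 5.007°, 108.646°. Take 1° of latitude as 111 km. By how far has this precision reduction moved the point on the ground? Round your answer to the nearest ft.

197 ft

Δlat = 5.007271 − 5.007 = +0.000271°; Δlon = 108.646469 − 108.646 = +0.000469°.
N–S: 0.000271° × 111000 m/° = 30.081 m.
E–W at 5.007°: 0.000469° × 111000 × cos 5.007° = 0.000469 × 111000 × 0.9962 ≈ 51.8603 m.
Distance: √(30.081² + 51.8603²) ≈ 59.953 m.
Converting: 59.953 m × 3.2808 ft/m ≈ 196.7 ft.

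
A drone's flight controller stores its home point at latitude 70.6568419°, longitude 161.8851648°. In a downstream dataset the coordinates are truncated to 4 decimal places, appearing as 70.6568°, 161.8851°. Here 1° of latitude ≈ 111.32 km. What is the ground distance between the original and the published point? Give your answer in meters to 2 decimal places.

5.24 meters

The latitude changed by +0.0000419° and the longitude by +0.0000648°.
N–S: 0.0000419° × 111320 m/° = 4.66431 m.
E–W at 70.6568°: 0.0000648° × 111320 × cos 70.6568° = 0.0000648 × 111320 × 0.3312 ≈ 2.38931 m.
Distance: √(4.66431² + 2.38931²) ≈ 5.24067 m.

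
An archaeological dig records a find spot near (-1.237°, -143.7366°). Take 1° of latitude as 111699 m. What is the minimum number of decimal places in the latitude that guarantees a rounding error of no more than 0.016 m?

7 decimal places

One degree of latitude covers 111699 m.
N decimal places → at most half a unit in the last place, 0.5 × 10⁻ᴺ° = 111699/2 × 10⁻ᴺ m.
Need 0.5 × 111699 × 10⁻ᴺ ≤ 0.016 → 10⁻ᴺ ≤ 2.865e-07, so N ≥ 6.54.
N = 6 would give 0.0558 m (too coarse); N = 7 gives 0.00558 m ≤ 0.016 m.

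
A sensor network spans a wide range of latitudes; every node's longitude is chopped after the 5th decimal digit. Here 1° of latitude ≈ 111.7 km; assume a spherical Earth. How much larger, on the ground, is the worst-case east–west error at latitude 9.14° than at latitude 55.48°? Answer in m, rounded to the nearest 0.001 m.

Truncating at 5 decimal places can drop up to a full unit in the last place, so the longitude may be off by as much as 1e-05°.
At 9.14°: 1e-05° × 111700 × cos 9.14° = 1e-05 × 111700 × 0.9873 ≈ 1.1028 m.
At 55.48°: 1e-05° × 111700 × cos 55.48° = 1e-05 × 111700 × 0.5667 ≈ 0.633 m.
Difference: 1.1028 − 0.633 = 0.46982 m.

0.470 m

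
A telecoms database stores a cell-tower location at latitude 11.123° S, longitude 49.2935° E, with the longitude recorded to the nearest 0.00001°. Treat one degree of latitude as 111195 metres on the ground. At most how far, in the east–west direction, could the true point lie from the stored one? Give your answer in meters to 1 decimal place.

0.5 meters

Rounding to 5 decimal places leaves the longitude within ±5e-06° of the true value.
Parallels shrink by cos φ, so at 11.123° a degree of longitude is 111195 × 0.9812 ≈ 109106 m.
East–west error: 5e-06° × 109106 m/° ≈ 0.545531 m.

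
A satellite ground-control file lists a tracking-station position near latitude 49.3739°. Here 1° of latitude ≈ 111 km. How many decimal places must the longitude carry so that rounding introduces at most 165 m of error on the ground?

3

At 49.3739° one degree of longitude covers 111000 × cos 49.3739° ≈ 111000 × 0.6511 ≈ 72274.3 m.
N decimal places → at most half a unit in the last place, 0.5 × 10⁻ᴺ° = 72274.3/2 × 10⁻ᴺ m.
Need 0.5 × 72274.3 × 10⁻ᴺ ≤ 165 → 10⁻ᴺ ≤ 4.566e-03, so N ≥ 2.34.
N = 2 would give 361 m (too coarse); N = 3 gives 36.1 m ≤ 165 m.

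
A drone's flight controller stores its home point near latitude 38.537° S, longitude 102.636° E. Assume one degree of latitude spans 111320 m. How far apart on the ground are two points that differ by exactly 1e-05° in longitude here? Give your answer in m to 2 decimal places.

0.87 m

At 38.537° a degree of longitude is 111320 × cos 38.537° ≈ 87075.2 m, so 1e-05° corresponds to 0.870752 m.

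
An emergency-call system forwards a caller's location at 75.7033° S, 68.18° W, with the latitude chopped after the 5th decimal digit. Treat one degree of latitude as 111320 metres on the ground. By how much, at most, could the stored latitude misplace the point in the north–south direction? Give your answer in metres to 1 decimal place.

Truncating at 5 decimal places can drop up to a full unit in the last place, so the latitude may be off by as much as 1e-05°.
So the N–S error is at most 1e-05 × 111320 = 1.1132 m.

1.1 metres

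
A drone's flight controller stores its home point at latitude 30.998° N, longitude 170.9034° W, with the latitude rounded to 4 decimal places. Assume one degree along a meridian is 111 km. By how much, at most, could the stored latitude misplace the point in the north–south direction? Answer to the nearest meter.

6 meters

Rounding to 4 decimal places leaves the latitude within ±5e-05° of the true value.
Along the meridian that is 5e-05° × 111000 m/° = 5.55 m.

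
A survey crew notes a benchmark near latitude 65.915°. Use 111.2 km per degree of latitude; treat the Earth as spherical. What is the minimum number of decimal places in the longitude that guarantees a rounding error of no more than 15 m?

At 65.915° one degree of longitude covers 111200 × cos 65.915° ≈ 111200 × 0.4081 ≈ 45379.8 m.
N decimal places → at most half a unit in the last place, 0.5 × 10⁻ᴺ° = 45379.8/2 × 10⁻ᴺ m.
Need 0.5 × 45379.8 × 10⁻ᴺ ≤ 15 → 10⁻ᴺ ≤ 6.611e-04, so N ≥ 3.18.
N = 3 would give 22.7 m (too coarse); N = 4 gives 2.27 m ≤ 15 m.

4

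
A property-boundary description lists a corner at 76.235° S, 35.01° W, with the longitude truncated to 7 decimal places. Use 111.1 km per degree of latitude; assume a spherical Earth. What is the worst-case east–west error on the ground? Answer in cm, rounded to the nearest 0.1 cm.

0.3 cm

Truncating at 7 decimal places can drop up to a full unit in the last place, so the longitude may be off by as much as 1e-07°.
One degree of longitude at 76.235° is 111100 × cos 76.235° ≈ 111100 × 0.2379 = 26435.2 m.
So at most 1e-07° × 26435.2 ≈ 0.00264352 m east–west.
That is 0.00264352 m = 0.26435 cm.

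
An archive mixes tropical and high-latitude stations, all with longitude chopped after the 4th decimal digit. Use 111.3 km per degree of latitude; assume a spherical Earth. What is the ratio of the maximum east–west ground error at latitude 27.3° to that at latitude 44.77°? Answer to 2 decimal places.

Truncating at 4 decimal places can drop up to a full unit in the last place, so the longitude may be off by as much as 0.0001°.
At 27.3°: 0.0001° × 111300 × cos 27.3° = 0.0001 × 111300 × 0.8886 ≈ 9.8903 m.
At 44.77°: 0.0001° × 111300 × cos 44.77° = 0.0001 × 111300 × 0.7099 ≈ 7.9016 m.
The ratio reduces to cos 27.3° / cos 44.77° = 0.8886/0.7099 ≈ 1.2517.

1.25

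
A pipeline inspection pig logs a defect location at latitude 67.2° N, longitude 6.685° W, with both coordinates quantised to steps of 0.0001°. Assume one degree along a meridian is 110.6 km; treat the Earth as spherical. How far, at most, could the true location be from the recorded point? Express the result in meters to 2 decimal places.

5.93 meters

With a 0.0001° grid the true value lies within half a step, ±0.0001°/2 = ±5e-05°, of the stored one.
North–south component: 5e-05° × 110600 = 5.53 m.
East–west component at 67.2°: 5e-05° × 110600 × cos 67.2° ≈ 5e-05 × 42859.2 ≈ 2.14296 m.
Combining orthogonally: (5.53² + 2.14296²)^½ ≈ 5.9307 m.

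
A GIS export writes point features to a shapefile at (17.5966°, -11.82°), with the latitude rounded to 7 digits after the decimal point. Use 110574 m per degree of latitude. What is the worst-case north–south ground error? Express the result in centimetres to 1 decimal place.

Rounding to 7 decimal places leaves the latitude within ±5e-08° of the true value.
So the N–S error is at most 5e-08 × 110574 = 0.0055287 m.
That is 0.0055287 m = 0.55287 cm.

0.6 centimetres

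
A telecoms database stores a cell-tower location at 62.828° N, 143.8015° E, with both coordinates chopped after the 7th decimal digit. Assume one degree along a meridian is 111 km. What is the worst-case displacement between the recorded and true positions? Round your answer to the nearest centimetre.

Truncating at 7 decimal places can drop up to a full unit in the last place, so each coordinate may be off by as much as 1e-07°.
Latitude error → 1e-07 × 111000 = 0.0111 m along the meridian.
East–west component at 62.828°: 1e-07° × 111000 × cos 62.828° ≈ 1e-07 × 50689.6 ≈ 0.00506896 m.
Combining orthogonally: (0.0111² + 0.00506896²)^½ ≈ 0.0122026 m.
That is 0.0122026 m = 1.2203 cm.

1 centimetres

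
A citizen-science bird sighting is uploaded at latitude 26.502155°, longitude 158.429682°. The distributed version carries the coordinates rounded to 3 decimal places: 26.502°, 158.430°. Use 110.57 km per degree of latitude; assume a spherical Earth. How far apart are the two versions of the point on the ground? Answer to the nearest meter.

Δlat = 26.502155 − 26.502 = +0.000155°; Δlon = 158.429682 − 158.430 = -0.000318°.
North–south shift: 0.000155 × 110570 = 17.1383 m.
East–west at this latitude: -0.000318° × 110570 × cos 26.502° ≈ -0.000318 × 98951.2 = -31.4665 m.
Hypotenuse of the two orthogonal shifts: √(17.1383² + 31.4665²) = 35.831 m.

36 meters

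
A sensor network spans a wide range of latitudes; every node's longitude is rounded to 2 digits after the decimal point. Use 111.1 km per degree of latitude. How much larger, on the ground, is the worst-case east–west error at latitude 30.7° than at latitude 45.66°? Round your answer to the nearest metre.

89 metres

Rounding to 2 decimal places leaves the longitude within ±0.005° of the true value.
Error at 30.7° = 0.005° × 111100 × cos 30.7° ≈ 555.5 × 0.8599 = 477.65 m.
At 45.66°: 0.005° × 111100 × cos 45.66° = 0.005 × 111100 × 0.6989 ≈ 388.25 m.
Difference: 477.65 − 388.25 = 89.401 m.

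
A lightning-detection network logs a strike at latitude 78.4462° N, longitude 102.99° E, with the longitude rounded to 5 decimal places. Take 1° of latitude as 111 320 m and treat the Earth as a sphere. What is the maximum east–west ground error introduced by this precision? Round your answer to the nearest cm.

Rounding to 5 decimal places leaves the longitude within ±5e-06° of the true value.
At latitude 78.4462° a degree of longitude spans 111320 m × cos 78.4462° = 111320 × 0.2003 ≈ 22296.1 m.
So at most 5e-06° × 22296.1 ≈ 0.11148 m east–west.
That is 0.11148 m = 11.148 cm.

11 cm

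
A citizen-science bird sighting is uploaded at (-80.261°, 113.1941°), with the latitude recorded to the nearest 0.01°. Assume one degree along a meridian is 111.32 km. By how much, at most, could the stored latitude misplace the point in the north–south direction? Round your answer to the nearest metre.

Rounding to 2 decimal places leaves the latitude within ±0.005° of the true value.
Along the meridian that is 0.005° × 111320 m/° = 556.6 m.

557 metres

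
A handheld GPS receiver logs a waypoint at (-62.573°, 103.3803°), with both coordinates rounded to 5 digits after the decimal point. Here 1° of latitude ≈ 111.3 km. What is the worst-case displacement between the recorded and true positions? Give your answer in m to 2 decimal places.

0.61 m

Rounding to 5 decimal places leaves each coordinate within ±5e-06° of the true value.
Latitude error → 5e-06 × 111300 = 0.5565 m along the meridian.
Longitude error → 5e-06 × 111300 × cos 62.573° = 5e-06 × 111300 × 0.4606 ≈ 0.256334 m.
The two errors are perpendicular, so the maximum displacement is √(0.5565² + 0.256334²) ≈ 0.612698 m.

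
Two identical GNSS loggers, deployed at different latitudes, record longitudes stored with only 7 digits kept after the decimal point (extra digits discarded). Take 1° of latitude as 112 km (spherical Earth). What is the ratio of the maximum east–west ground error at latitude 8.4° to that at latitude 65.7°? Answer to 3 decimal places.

Truncating at 7 decimal places can drop up to a full unit in the last place, so the longitude may be off by as much as 1e-07°.
Error at 8.4° = 1e-07° × 112000 × cos 8.4° ≈ 0.0112 × 0.9893 = 0.01108 m.
At 65.7°: 1e-07° × 112000 × cos 65.7° = 1e-07 × 112000 × 0.4115 ≈ 0.004609 m.
Ratio: 0.01108 / 0.004609 = cos 8.4° / cos 65.7° ≈ 2.4040.

2.404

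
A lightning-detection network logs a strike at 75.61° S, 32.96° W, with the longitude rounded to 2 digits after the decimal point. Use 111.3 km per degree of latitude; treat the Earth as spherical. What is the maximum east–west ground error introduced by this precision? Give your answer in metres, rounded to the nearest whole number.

138 metres

Rounding to 2 decimal places leaves the longitude within ±0.005° of the true value.
At latitude 75.61° a degree of longitude spans 111300 m × cos 75.61° = 111300 × 0.2485 ≈ 27660.4 m.
East–west error: 0.005° × 27660.4 m/° ≈ 138.302 m.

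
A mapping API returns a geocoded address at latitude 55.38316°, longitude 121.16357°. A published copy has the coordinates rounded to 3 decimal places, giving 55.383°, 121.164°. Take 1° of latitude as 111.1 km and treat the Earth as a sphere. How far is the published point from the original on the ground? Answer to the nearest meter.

32 meters

Δlat = 55.38316 − 55.383 = +0.00016°; Δlon = 121.16357 − 121.164 = -0.00043°.
N–S: 0.00016° × 111100 m/° = 17.776 m.
E–W at 55.383°: -0.00043° × 111100 × cos 55.383° = -0.00043 × 111100 × 0.5681 ≈ -27.1393 m.
Distance: √(17.776² + 27.1393²) ≈ 32.4427 m.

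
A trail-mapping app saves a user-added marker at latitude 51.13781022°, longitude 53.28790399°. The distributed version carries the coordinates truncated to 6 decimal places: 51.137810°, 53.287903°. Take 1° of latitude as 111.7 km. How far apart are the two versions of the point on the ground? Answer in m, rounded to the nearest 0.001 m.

0.074 m

Δlat = 51.13781022 − 51.137810 = +0.00000022°; Δlon = 53.28790399 − 53.287903 = +0.00000099°.
North–south shift: 0.00000022 × 111700 = 0.024574 m.
E–W at 51.1378°: 0.00000099° × 111700 × cos 51.1378° = 0.00000099 × 111700 × 0.6274 ≈ 0.0693852 m.
Combined displacement = (0.024574² + 0.0693852²)^½ ≈ 0.0736084 m.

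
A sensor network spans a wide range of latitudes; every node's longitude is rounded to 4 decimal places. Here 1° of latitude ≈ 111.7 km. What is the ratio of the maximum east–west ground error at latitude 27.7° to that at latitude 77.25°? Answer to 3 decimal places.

4.012

Rounding to 4 decimal places leaves the longitude within ±5e-05° of the true value.
At 27.7°: 5e-05° × 111700 × cos 27.7° = 5e-05 × 111700 × 0.8854 ≈ 4.9449 m.
Error at 77.25° = 5e-05° × 111700 × cos 77.25° ≈ 5.585 × 0.2207 = 1.2326 m.
Ratio: 4.9449 / 1.2326 = cos 27.7° / cos 77.25° ≈ 4.0118.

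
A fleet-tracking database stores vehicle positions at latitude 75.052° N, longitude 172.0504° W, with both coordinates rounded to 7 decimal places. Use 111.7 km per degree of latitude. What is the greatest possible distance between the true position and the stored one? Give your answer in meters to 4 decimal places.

0.0058 meters

Rounding to 7 decimal places leaves each coordinate within ±5e-08° of the true value.
N–S: 5e-08° × 111700 m/° = 0.005585 m.
Longitude error → 5e-08 × 111700 × cos 75.052° = 5e-08 × 111700 × 0.2579 ≈ 0.00144061 m.
Worst case both components are at the extreme and orthogonal: √(0.005585² + 0.00144061²) ≈ 0.00576781 m.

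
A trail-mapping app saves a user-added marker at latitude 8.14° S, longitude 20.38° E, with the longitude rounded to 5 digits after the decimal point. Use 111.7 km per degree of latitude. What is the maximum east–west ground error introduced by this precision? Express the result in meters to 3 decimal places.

0.553 meters

Rounding to 5 decimal places leaves the longitude within ±5e-06° of the true value.
At latitude 8.14° a degree of longitude spans 111700 m × cos 8.14° = 111700 × 0.9899 ≈ 110575 m.
East–west error: 5e-06° × 110575 m/° ≈ 0.552873 m.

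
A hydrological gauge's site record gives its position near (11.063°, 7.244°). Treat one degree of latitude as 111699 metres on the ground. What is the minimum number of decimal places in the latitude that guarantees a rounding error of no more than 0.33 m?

One degree of latitude covers 111699 m.
With N decimal places the half-ulp bound is 0.5·10⁻ᴺ°, or 0.5·10⁻ᴺ × 111699 m on the ground.
Need 0.5 × 111699 × 10⁻ᴺ ≤ 0.33 → 10⁻ᴺ ≤ 5.909e-06, so N ≥ 5.23.
At 5 places the error can reach 0.558 m, but 6 places keeps it to 0.0558 m.

6 decimal places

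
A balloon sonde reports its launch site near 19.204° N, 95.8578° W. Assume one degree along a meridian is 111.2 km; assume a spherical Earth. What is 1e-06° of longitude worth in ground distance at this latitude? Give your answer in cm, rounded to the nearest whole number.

One degree of longitude here spans 111200 × cos 19.204° = 111200 × 0.9444 ≈ 105012 m; 1e-06° of that is 0.105012 m.
That is 0.105012 m = 10.501 cm.

11 cm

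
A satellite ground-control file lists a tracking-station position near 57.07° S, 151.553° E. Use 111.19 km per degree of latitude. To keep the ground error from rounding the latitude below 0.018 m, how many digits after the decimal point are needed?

One degree of latitude covers 111190 m.
With N decimal places the half-ulp bound is 0.5·10⁻ᴺ°, or 0.5·10⁻ᴺ × 111190 m on the ground.
Setting 55595 × 10⁻ᴺ ≤ 0.018 gives 10ᴺ ≥ 3.089e+06, i.e. N ≥ 6.49.
N = 6 would give 0.0556 m (too coarse); N = 7 gives 0.00556 m ≤ 0.018 m.

7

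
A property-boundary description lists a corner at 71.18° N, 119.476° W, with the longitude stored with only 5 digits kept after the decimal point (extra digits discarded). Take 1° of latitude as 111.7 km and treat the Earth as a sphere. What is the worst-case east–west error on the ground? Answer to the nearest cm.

Truncating at 5 decimal places can drop up to a full unit in the last place, so the longitude may be off by as much as 1e-05°.
At latitude 71.18° a degree of longitude spans 111700 m × cos 71.18° = 111700 × 0.3226 ≈ 36034 m.
East–west error: 1e-05° × 36034 m/° ≈ 0.36034 m.
That is 0.36034 m = 36.034 cm.

36 cm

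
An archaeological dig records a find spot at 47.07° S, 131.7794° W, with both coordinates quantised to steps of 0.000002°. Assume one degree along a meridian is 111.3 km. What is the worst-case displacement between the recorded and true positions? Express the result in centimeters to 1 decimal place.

With a 0.000002° grid the true value lies within half a step, ±0.000002°/2 = ±1e-06°, of the stored one.
Latitude error → 1e-06 × 111300 = 0.1113 m along the meridian.
Longitude error → 1e-06 × 111300 × cos 47.07° = 1e-06 × 111300 × 0.6811 ≈ 0.0758069 m.
Worst case both components are at the extreme and orthogonal: √(0.1113² + 0.0758069²) ≈ 0.134664 m.
That is 0.134664 m = 13.466 cm.

13.5 centimeters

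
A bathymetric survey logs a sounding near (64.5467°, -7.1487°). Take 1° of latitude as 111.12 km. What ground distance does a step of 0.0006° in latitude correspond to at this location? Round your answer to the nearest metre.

0.0006° × 111120 m/° = 66.672 m.

67 metres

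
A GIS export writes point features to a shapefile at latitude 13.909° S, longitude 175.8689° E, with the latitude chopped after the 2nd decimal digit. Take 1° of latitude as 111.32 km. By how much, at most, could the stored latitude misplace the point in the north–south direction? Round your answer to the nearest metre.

Truncating at 2 decimal places can drop up to a full unit in the last place, so the latitude may be off by as much as 0.01°.
So the N–S error is at most 0.01 × 111320 = 1113.2 m.

1113 metres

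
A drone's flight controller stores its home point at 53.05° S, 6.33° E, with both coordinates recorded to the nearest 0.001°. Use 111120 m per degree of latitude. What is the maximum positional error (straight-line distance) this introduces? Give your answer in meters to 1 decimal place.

64.8 meters

Rounding to 3 decimal places leaves each coordinate within ±0.0005° of the true value.
N–S: 0.0005° × 111120 m/° = 55.56 m.
East–west component at 53.05°: 0.0005° × 111120 × cos 53.05° ≈ 0.0005 × 66796.2 ≈ 33.3981 m.
Worst case both components are at the extreme and orthogonal: √(55.56² + 33.3981²) ≈ 64.8255 m.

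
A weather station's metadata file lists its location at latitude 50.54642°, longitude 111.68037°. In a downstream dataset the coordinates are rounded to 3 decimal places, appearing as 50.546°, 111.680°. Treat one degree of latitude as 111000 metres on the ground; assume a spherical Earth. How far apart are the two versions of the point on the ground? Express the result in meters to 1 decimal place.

53.4 meters

Δlat = 50.54642 − 50.546 = +0.00042°; Δlon = 111.68037 − 111.680 = +0.00037°.
North–south shift: 0.00042 × 111000 = 46.62 m.
E–W at 50.546°: 0.00037° × 111000 × cos 50.546° = 0.00037 × 111000 × 0.6355 ≈ 26.0983 m.
Combined displacement = (46.62² + 26.0983²)^½ ≈ 53.4279 m.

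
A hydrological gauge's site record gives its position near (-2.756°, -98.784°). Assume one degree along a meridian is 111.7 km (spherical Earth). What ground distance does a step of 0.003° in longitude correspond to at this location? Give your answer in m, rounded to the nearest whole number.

0.003° of longitude at 2.756° is 0.003 × 111700 × cos 2.756° ≈ 0.003 × 111571 = 334.712 m.

335 m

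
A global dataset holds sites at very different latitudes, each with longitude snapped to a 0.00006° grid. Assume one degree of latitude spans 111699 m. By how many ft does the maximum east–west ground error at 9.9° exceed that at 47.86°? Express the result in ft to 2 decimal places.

With a 0.00006° grid the true value lies within half a step, ±0.00006°/2 = ±3e-05°, of the stored one.
Error at 9.9° = 3e-05° × 111699 × cos 9.9° ≈ 3.351 × 0.9851 = 3.3011 m.
At 47.86°: 3e-05° × 111699 × cos 47.86° = 3e-05 × 111699 × 0.6709 ≈ 2.2483 m.
So the lower-latitude error exceeds the higher by 3.3011 − 2.2483 = 1.0528 m.
In feet: 1.05276 m ÷ 0.3048 ≈ 3.4539 ft.

3.45 ft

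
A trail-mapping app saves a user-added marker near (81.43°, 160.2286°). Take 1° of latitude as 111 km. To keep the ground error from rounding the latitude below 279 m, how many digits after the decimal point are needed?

3 decimal places

One degree of latitude covers 111000 m.
Rounding to N decimal places gives at most 0.5 × 10⁻ᴺ degrees of error, i.e. 0.5 × 10⁻ᴺ × 111000 m.
Need 0.5 × 111000 × 10⁻ᴺ ≤ 279 → 10⁻ᴺ ≤ 5.027e-03, so N ≥ 2.30.
So 3 decimal places suffice (55.5 m); 2 would allow up to 555 m.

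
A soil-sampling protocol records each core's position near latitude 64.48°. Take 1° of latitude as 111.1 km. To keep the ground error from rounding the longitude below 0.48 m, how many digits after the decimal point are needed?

At 64.48° one degree of longitude covers 111100 × cos 64.48° ≈ 111100 × 0.4308 ≈ 47864.8 m.
N decimal places → at most half a unit in the last place, 0.5 × 10⁻ᴺ° = 47864.8/2 × 10⁻ᴺ m.
Setting 23932.4 × 10⁻ᴺ ≤ 0.48 gives 10ᴺ ≥ 4.986e+04, i.e. N ≥ 4.70.
At 4 places the error can reach 2.39 m, but 5 places keeps it to 0.239 m.

5 decimal places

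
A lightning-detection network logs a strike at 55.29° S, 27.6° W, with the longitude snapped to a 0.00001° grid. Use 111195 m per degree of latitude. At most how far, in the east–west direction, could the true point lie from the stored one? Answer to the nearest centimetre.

With a 0.00001° grid the true value lies within half a step, ±0.00001°/2 = ±5e-06°, of the stored one.
At latitude 55.29° a degree of longitude spans 111195 m × cos 55.29° = 111195 × 0.5694 ≈ 63317 m.
So at most 5e-06° × 63317 ≈ 0.316585 m east–west.
That is 0.316585 m = 31.658 cm.

32 centimetres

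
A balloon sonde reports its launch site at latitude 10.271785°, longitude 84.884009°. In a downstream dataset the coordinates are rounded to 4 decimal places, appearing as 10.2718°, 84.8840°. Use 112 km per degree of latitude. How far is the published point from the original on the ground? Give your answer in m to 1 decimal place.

Δlat = 10.271785 − 10.2718 = -0.000015°; Δlon = 84.884009 − 84.8840 = +0.000009°.
North–south shift: -0.000015 × 112000 = -1.68 m.
E–W at 10.2718°: 0.000009° × 112000 × cos 10.2718° = 0.000009 × 112000 × 0.9840 ≈ 0.991845 m.
Distance: √(1.68² + 0.991845²) ≈ 1.95094 m.

2.0 m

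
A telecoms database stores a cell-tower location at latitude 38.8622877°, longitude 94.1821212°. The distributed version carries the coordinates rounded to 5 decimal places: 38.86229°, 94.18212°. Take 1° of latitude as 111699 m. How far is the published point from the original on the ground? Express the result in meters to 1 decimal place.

Δlat = 38.8622877 − 38.86229 = -0.0000023°; Δlon = 94.1821212 − 94.18212 = +0.0000012°.
North–south shift: -0.0000023 × 111699 = -0.256908 m.
E–W at 38.8623°: 0.0000012° × 111699 × cos 38.8623° = 0.0000012 × 111699 × 0.7787 ≈ 0.10437 m.
Hypotenuse of the two orthogonal shifts: √(0.256908² + 0.10437²) = 0.277299 m.

0.3 meters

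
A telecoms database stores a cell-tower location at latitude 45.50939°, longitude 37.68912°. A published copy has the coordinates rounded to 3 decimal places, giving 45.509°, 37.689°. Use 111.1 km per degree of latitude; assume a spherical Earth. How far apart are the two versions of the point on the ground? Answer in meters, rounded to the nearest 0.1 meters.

The latitude changed by +0.00039° and the longitude by +0.00012°.
North–south shift: 0.00039 × 111100 = 43.329 m.
East–west at this latitude: 0.00012° × 111100 × cos 45.509° ≈ 0.00012 × 77858.6 = 9.34303 m.
Combined displacement = (43.329² + 9.34303²)^½ ≈ 44.3249 m.

44.3 meters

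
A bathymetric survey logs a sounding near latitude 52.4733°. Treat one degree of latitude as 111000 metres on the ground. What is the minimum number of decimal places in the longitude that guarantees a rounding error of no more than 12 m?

4

At 52.4733° one degree of longitude covers 111000 × cos 52.4733° ≈ 111000 × 0.6091 ≈ 67613.5 m.
Rounding to N decimal places gives at most 0.5 × 10⁻ᴺ degrees of error, i.e. 0.5 × 10⁻ᴺ × 67613.5 m.
Need 0.5 × 67613.5 × 10⁻ᴺ ≤ 12 → 10⁻ᴺ ≤ 3.550e-04, so N ≥ 3.45.
At 3 places the error can reach 33.8 m, but 4 places keeps it to 3.38 m.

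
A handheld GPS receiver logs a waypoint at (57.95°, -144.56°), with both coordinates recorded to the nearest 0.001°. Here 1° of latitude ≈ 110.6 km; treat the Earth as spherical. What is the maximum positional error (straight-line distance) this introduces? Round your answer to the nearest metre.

Rounding to 3 decimal places leaves each coordinate within ±0.0005° of the true value.
North–south component: 0.0005° × 110600 = 55.3 m.
Longitude error → 0.0005 × 110600 × cos 57.95° = 0.0005 × 110600 × 0.5307 ≈ 29.3454 m.
Combining orthogonally: (55.3² + 29.3454²)^½ ≈ 62.6039 m.

63 metres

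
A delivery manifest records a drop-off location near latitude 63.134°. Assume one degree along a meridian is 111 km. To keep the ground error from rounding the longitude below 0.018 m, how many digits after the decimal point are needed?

7 decimal places

At 63.134° one degree of longitude covers 111000 × cos 63.134° ≈ 111000 × 0.4519 ≈ 50161.5 m.
N decimal places → at most half a unit in the last place, 0.5 × 10⁻ᴺ° = 50161.5/2 × 10⁻ᴺ m.
Need 0.5 × 50161.5 × 10⁻ᴺ ≤ 0.018 → 10⁻ᴺ ≤ 7.177e-07, so N ≥ 6.14.
So 7 decimal places suffice (0.00251 m); 6 would allow up to 0.0251 m.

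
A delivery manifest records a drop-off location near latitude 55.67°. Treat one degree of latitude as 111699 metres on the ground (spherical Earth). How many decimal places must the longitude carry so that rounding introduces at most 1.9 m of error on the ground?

5 decimal places

At 55.67° one degree of longitude covers 111699 × cos 55.67° ≈ 111699 × 0.5640 ≈ 62993.6 m.
Rounding to N decimal places gives at most 0.5 × 10⁻ᴺ degrees of error, i.e. 0.5 × 10⁻ᴺ × 62993.6 m.
Need 0.5 × 62993.6 × 10⁻ᴺ ≤ 1.9 → 10⁻ᴺ ≤ 6.032e-05, so N ≥ 4.22.
N = 4 would give 3.15 m (too coarse); N = 5 gives 0.315 m ≤ 1.9 m.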